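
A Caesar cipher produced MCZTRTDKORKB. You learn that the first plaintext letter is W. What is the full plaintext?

WMJDBDNUYBUL

From the crib: M(12)−W(22)=-10≡16, so the shift is 16.
Subtract 16 from each ciphertext letter:
M(12): 12−16=-4≡22 → W
C(2): 2−16=-14≡12 → M
Z(25): 25−16=9 → J
T(19): 19−16=3 → D
R(17): 17−16=1 → B
T(19): 19−16=3 → D
D(3): 3−16=-13≡13 → N
K(10): 10−16=-6≡20 → U
O(14): 14−16=-2≡24 → Y
R(17): 17−16=1 → B
K(10): 10−16=-6≡20 → U
B(1): 1−16=-15≡11 → L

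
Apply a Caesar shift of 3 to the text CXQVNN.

C(2): 2+3=5 → F
X(23): 23+3=26≡0 → A
Q(16): 16+3=19 → T
V(21): 21+3=24 → Y
N(13): 13+3=16 → Q
N(13): 13+3=16 → Q

FATYQQ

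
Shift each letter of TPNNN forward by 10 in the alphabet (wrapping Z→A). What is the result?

DZXXX

T(19): 19+10=29≡3 → D
P(15): 15+10=25 → Z
N(13): 13+10=23 → X
N(13): 13+10=23 → X
N(13): 13+10=23 → X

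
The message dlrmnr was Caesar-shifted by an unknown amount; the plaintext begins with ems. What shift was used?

From the crib: d(3)−e(4)=-1≡25, so the shift is 25.

25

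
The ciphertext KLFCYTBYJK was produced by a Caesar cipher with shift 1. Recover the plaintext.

K(10): 10−1=9 → J
L(11): 11−1=10 → K
F(5): 5−1=4 → E
C(2): 2−1=1 → B
Y(24): 24−1=23 → X
T(19): 19−1=18 → S
B(1): 1−1=0 → A
Y(24): 24−1=23 → X
J(9): 9−1=8 → I
K(10): 10−1=9 → J

JKEBXSAXIJ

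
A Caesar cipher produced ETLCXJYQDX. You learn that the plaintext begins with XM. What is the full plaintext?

XMEVQCRJWQ

From the crib: E(4)−X(23)=-19≡7, so the shift is 7.
Subtract 7 from each ciphertext letter:
E(4): 4−7=-3≡23 → X
T(19): 19−7=12 → M
L(11): 11−7=4 → E
C(2): 2−7=-5≡21 → V
X(23): 23−7=16 → Q
J(9): 9−7=2 → C
Y(24): 24−7=17 → R
Q(16): 16−7=9 → J
D(3): 3−7=-4≡22 → W
X(23): 23−7=16 → Q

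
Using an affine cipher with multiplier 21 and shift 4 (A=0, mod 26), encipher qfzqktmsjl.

cfjcgnwslb

q(16): 21·16+4=340≡2 → c
f(5): 21·5+4=109≡5 → f
z(25): 21·25+4=529≡9 → j
q(16): 21·16+4=340≡2 → c
k(10): 21·10+4=214≡6 → g
t(19): 21·19+4=403≡13 → n
m(12): 21·12+4=256≡22 → w
s(18): 21·18+4=382≡18 → s
j(9): 21·9+4=193≡11 → l
l(11): 21·11+4=235≡1 → b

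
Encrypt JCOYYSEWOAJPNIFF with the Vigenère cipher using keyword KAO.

Repeat the key across the message: KAOKAOKAOKAOKAOK
J(9)+K(10): 19 → T
C(2)+A(0): 2 → C
O(14)+O(14): 28≡2 → C
Y(24)+K(10): 34≡8 → I
Y(24)+A(0): 24 → Y
S(18)+O(14): 32≡6 → G
E(4)+K(10): 14 → O
W(22)+A(0): 22 → W
O(14)+O(14): 28≡2 → C
A(0)+K(10): 10 → K
J(9)+A(0): 9 → J
P(15)+O(14): 29≡3 → D
N(13)+K(10): 23 → X
I(8)+A(0): 8 → I
F(5)+O(14): 19 → T
F(5)+K(10): 15 → P

TCCIYGOWCKJDXITP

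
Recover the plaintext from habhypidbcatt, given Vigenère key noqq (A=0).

Repeat the key across the ciphertext: noqqnoqqnoqqn
h(7)−n(13): -6≡20 → u
a(0)−o(14): -14≡12 → m
b(1)−q(16): -15≡11 → l
h(7)−q(16): -9≡17 → r
y(24)−n(13): 11 → l
p(15)−o(14): 1 → b
i(8)−q(16): -8≡18 → s
d(3)−q(16): -13≡13 → n
b(1)−n(13): -12≡14 → o
c(2)−o(14): -12≡14 → o
a(0)−q(16): -16≡10 → k
t(19)−q(16): 3 → d
t(19)−n(13): 6 → g

umlrlbsnookdg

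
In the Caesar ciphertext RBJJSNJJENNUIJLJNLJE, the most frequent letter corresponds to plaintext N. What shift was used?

22

The most frequent ciphertext letter is J (appears 7 times).
J is position 9; N is position 13.
Shift = -4≡22.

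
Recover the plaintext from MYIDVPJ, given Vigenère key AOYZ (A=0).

Repeat the key across the ciphertext: AOYZAOY
M(12)−A(0): 12 → M
Y(24)−O(14): 10 → K
I(8)−Y(24): -16≡10 → K
D(3)−Z(25): -22≡4 → E
V(21)−A(0): 21 → V
P(15)−O(14): 1 → B
J(9)−Y(24): -15≡11 → L

MKKEVBL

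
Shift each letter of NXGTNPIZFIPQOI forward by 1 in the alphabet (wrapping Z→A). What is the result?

N(13): 13+1=14 → O
X(23): 23+1=24 → Y
G(6): 6+1=7 → H
T(19): 19+1=20 → U
N(13): 13+1=14 → O
P(15): 15+1=16 → Q
I(8): 8+1=9 → J
Z(25): 25+1=26≡0 → A
F(5): 5+1=6 → G
I(8): 8+1=9 → J
P(15): 15+1=16 → Q
Q(16): 16+1=17 → R
O(14): 14+1=15 → P
I(8): 8+1=9 → J

OYHUOQJAGJQRPJ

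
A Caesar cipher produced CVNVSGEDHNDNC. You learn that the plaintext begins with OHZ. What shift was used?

14

From the crib: C(2)−O(14)=-12≡14, so the shift is 14.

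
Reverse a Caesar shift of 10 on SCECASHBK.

ISUSQIXRA

S(18): 18−10=8 → I
C(2): 2−10=-8≡18 → S
E(4): 4−10=-6≡20 → U
C(2): 2−10=-8≡18 → S
A(0): 0−10=-10≡16 → Q
S(18): 18−10=8 → I
H(7): 7−10=-3≡23 → X
B(1): 1−10=-9≡17 → R
K(10): 10−10=0 → A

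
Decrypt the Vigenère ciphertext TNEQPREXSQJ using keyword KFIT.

JIWXFMWEILB

Repeat the key across the ciphertext: KFITKFITKFI
T(19)−K(10): 9 → J
N(13)−F(5): 8 → I
E(4)−I(8): -4≡22 → W
Q(16)−T(19): -3≡23 → X
P(15)−K(10): 5 → F
R(17)−F(5): 12 → M
E(4)−I(8): -4≡22 → W
X(23)−T(19): 4 → E
S(18)−K(10): 8 → I
Q(16)−F(5): 11 → L
J(9)−I(8): 1 → B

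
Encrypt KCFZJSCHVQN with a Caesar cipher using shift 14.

YQTNXGQVJEB

K(10): 10+14=24 → Y
C(2): 2+14=16 → Q
F(5): 5+14=19 → T
Z(25): 25+14=39≡13 → N
J(9): 9+14=23 → X
S(18): 18+14=32≡6 → G
C(2): 2+14=16 → Q
H(7): 7+14=21 → V
V(21): 21+14=35≡9 → J
Q(16): 16+14=30≡4 → E
N(13): 13+14=27≡1 → B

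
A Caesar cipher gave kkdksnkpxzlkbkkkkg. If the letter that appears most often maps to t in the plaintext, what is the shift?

17

The most frequent ciphertext letter is k (appears 9 times).
k is position 10; t is position 19.
Shift = -9≡17.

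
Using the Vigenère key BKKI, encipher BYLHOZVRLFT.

CIVPPJFZMPD

Repeat the key across the message: BKKIBKKIBKK
B(1)+B(1): 2 → C
Y(24)+K(10): 34≡8 → I
L(11)+K(10): 21 → V
H(7)+I(8): 15 → P
O(14)+B(1): 15 → P
Z(25)+K(10): 35≡9 → J
V(21)+K(10): 31≡5 → F
R(17)+I(8): 25 → Z
L(11)+B(1): 12 → M
F(5)+K(10): 15 → P
T(19)+K(10): 29≡3 → D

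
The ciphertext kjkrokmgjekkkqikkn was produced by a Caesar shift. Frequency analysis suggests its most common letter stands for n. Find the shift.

The most frequent ciphertext letter is k (appears 8 times).
k is position 10; n is position 13.
Shift = -3≡23.

23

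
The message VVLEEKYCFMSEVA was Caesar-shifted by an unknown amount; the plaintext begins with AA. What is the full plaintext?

From the crib: V(21)−A(0)=21, so the shift is 21.
Subtract 21 from each ciphertext letter:
V(21): 21−21=0 → A
V(21): 21−21=0 → A
L(11): 11−21=-10≡16 → Q
E(4): 4−21=-17≡9 → J
E(4): 4−21=-17≡9 → J
K(10): 10−21=-11≡15 → P
Y(24): 24−21=3 → D
C(2): 2−21=-19≡7 → H
F(5): 5−21=-16≡10 → K
M(12): 12−21=-9≡17 → R
S(18): 18−21=-3≡23 → X
E(4): 4−21=-17≡9 → J
V(21): 21−21=0 → A
A(0): 0−21=-21≡5 → F

AAQJJPDHKRXJAF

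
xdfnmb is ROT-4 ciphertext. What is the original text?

x(23): 23−4=19 → t
d(3): 3−4=-1≡25 → z
f(5): 5−4=1 → b
n(13): 13−4=9 → j
m(12): 12−4=8 → i
b(1): 1−4=-3≡23 → x

tzbjix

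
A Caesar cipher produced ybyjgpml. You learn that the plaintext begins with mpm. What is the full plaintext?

mpmxudaz

From the crib: y(24)−m(12)=12, so the shift is 12.
Subtract 12 from each ciphertext letter:
y(24): 24−12=12 → m
b(1): 1−12=-11≡15 → p
y(24): 24−12=12 → m
j(9): 9−12=-3≡23 → x
g(6): 6−12=-6≡20 → u
p(15): 15−12=3 → d
m(12): 12−12=0 → a
l(11): 11−12=-1≡25 → z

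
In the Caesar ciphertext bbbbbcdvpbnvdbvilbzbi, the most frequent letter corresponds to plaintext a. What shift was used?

The most frequent ciphertext letter is b (appears 9 times).
b is position 1; a is position 0.
Shift = 1.

1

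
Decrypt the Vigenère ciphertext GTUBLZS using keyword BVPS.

FYFJKED

Repeat the key across the ciphertext: BVPSBVP
G(6)−B(1): 5 → F
T(19)−V(21): -2≡24 → Y
U(20)−P(15): 5 → F
B(1)−S(18): -17≡9 → J
L(11)−B(1): 10 → K
Z(25)−V(21): 4 → E
S(18)−P(15): 3 → D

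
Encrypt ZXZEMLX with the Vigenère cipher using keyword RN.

Repeat the key across the message: RNRNRNR
Z(25)+R(17): 42≡16 → Q
X(23)+N(13): 36≡10 → K
Z(25)+R(17): 42≡16 → Q
E(4)+N(13): 17 → R
M(12)+R(17): 29≡3 → D
L(11)+N(13): 24 → Y
X(23)+R(17): 40≡14 → O

QKQRDYO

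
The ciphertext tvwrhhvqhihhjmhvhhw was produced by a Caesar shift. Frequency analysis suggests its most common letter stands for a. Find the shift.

7

The most frequent ciphertext letter is h (appears 8 times).
h is position 7; a is position 0.
Shift = 7.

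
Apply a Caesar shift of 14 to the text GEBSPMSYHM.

G(6): 6+14=20 → U
E(4): 4+14=18 → S
B(1): 1+14=15 → P
S(18): 18+14=32≡6 → G
P(15): 15+14=29≡3 → D
M(12): 12+14=26≡0 → A
S(18): 18+14=32≡6 → G
Y(24): 24+14=38≡12 → M
H(7): 7+14=21 → V
M(12): 12+14=26≡0 → A

USPGDAGMVA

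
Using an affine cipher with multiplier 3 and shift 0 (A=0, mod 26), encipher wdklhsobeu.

w(22): 3·22+0=66≡14 → o
d(3): 3·3+0=9 → j
k(10): 3·10+0=30≡4 → e
l(11): 3·11+0=33≡7 → h
h(7): 3·7+0=21 → v
s(18): 3·18+0=54≡2 → c
o(14): 3·14+0=42≡16 → q
b(1): 3·1+0=3 → d
e(4): 3·4+0=12 → m
u(20): 3·20+0=60≡8 → i

ojehvcqdmi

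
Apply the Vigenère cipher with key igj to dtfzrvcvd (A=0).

Repeat the key across the message: igjigjigj
d(3)+i(8): 11 → l
t(19)+g(6): 25 → z
f(5)+j(9): 14 → o
z(25)+i(8): 33≡7 → h
r(17)+g(6): 23 → x
v(21)+j(9): 30≡4 → e
c(2)+i(8): 10 → k
v(21)+g(6): 27≡1 → b
d(3)+j(9): 12 → m

lzohxekbm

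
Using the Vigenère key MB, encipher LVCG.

Repeat the key across the message: MBMB
L(11)+M(12): 23 → X
V(21)+B(1): 22 → W
C(2)+M(12): 14 → O
G(6)+B(1): 7 → H

XWOH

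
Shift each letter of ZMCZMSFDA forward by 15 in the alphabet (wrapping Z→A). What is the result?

OBROBHUSP

Z(25): 25+15=40≡14 → O
M(12): 12+15=27≡1 → B
C(2): 2+15=17 → R
Z(25): 25+15=40≡14 → O
M(12): 12+15=27≡1 → B
S(18): 18+15=33≡7 → H
F(5): 5+15=20 → U
D(3): 3+15=18 → S
A(0): 0+15=15 → P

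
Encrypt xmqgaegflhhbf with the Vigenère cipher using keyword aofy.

xaveasldlvmzf

Repeat the key across the message: aofyaofyaofya
x(23)+a(0): 23 → x
m(12)+o(14): 26≡0 → a
q(16)+f(5): 21 → v
g(6)+y(24): 30≡4 → e
a(0)+a(0): 0 → a
e(4)+o(14): 18 → s
g(6)+f(5): 11 → l
f(5)+y(24): 29≡3 → d
l(11)+a(0): 11 → l
h(7)+o(14): 21 → v
h(7)+f(5): 12 → m
b(1)+y(24): 25 → z
f(5)+a(0): 5 → f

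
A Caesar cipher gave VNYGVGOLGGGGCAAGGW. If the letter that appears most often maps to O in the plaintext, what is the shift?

18

The most frequent ciphertext letter is G (appears 8 times).
G is position 6; O is position 14.
Shift = -8≡18.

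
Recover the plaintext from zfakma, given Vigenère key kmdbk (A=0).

ptxjcq

Repeat the key across the ciphertext: kmdbkk
z(25)−k(10): 15 → p
f(5)−m(12): -7≡19 → t
a(0)−d(3): -3≡23 → x
k(10)−b(1): 9 → j
m(12)−k(10): 2 → c
a(0)−k(10): -10≡16 → q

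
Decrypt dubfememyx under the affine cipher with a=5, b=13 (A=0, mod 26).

The inverse of 5 mod 26 is 21, since 5·21=105≡1. Apply D(y)=21·(y−13) mod 26:
d(3): 21·(3−13)=-210≡24 → y
u(20): 21·(20−13)=147≡17 → r
b(1): 21·(1−13)=-252≡8 → i
f(5): 21·(5−13)=-168≡14 → o
e(4): 21·(4−13)=-189≡19 → t
m(12): 21·(12−13)=-21≡5 → f
e(4): 21·(4−13)=-189≡19 → t
m(12): 21·(12−13)=-21≡5 → f
y(24): 21·(24−13)=231≡23 → x
x(23): 21·(23−13)=210≡2 → c

yriotftfxc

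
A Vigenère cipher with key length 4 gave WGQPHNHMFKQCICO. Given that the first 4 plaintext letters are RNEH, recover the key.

Subtract each crib letter from the matching ciphertext letter (mod 26):
W(22)−R(17)=5 → F
G(6)−N(13)=-7≡19 → T
Q(16)−E(4)=12 → M
P(15)−H(7)=8 → I

FTMI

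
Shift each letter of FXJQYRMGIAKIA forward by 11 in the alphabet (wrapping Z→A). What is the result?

QIUBJCXRTLVTL

F(5): 5+11=16 → Q
X(23): 23+11=34≡8 → I
J(9): 9+11=20 → U
Q(16): 16+11=27≡1 → B
Y(24): 24+11=35≡9 → J
R(17): 17+11=28≡2 → C
M(12): 12+11=23 → X
G(6): 6+11=17 → R
I(8): 8+11=19 → T
A(0): 0+11=11 → L
K(10): 10+11=21 → V
I(8): 8+11=19 → T
A(0): 0+11=11 → L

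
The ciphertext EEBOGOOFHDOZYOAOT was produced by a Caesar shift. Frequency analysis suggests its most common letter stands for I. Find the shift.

6

The most frequent ciphertext letter is O (appears 6 times).
O is position 14; I is position 8.
Shift = 6.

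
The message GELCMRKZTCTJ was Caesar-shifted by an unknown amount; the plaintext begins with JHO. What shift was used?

From the crib: G(6)−J(9)=-3≡23, so the shift is 23.

23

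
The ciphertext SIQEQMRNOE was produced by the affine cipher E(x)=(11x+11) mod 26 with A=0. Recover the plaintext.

The inverse of 11 mod 26 is 19, since 11·19=209≡1. Apply D(y)=19·(y−11) mod 26:
S(18): 19·(18−11)=133≡3 → D
I(8): 19·(8−11)=-57≡21 → V
Q(16): 19·(16−11)=95≡17 → R
E(4): 19·(4−11)=-133≡23 → X
Q(16): 19·(16−11)=95≡17 → R
M(12): 19·(12−11)=19 → T
R(17): 19·(17−11)=114≡10 → K
N(13): 19·(13−11)=38≡12 → M
O(14): 19·(14−11)=57≡5 → F
E(4): 19·(4−11)=-133≡23 → X

DVRXRTKMFX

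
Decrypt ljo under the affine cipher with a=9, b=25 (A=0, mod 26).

The inverse of 9 mod 26 is 3, since 9·3=27≡1. Apply D(y)=3·(y−25) mod 26:
l(11): 3·(11−25)=-42≡10 → k
j(9): 3·(9−25)=-48≡4 → e
o(14): 3·(14−25)=-33≡19 → t

ket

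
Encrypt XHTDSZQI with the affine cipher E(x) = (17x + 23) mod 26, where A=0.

X(23): 17·23+23=414≡24 → Y
H(7): 17·7+23=142≡12 → M
T(19): 17·19+23=346≡8 → I
D(3): 17·3+23=74≡22 → W
S(18): 17·18+23=329≡17 → R
Z(25): 17·25+23=448≡6 → G
Q(16): 17·16+23=295≡9 → J
I(8): 17·8+23=159≡3 → D

YMIWRGJD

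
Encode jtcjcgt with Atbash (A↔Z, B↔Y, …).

qgxqxtg

j(9) → q(16)
t(19) → g(6)
c(2) → x(23)
j(9) → q(16)
c(2) → x(23)
g(6) → t(19)
t(19) → g(6)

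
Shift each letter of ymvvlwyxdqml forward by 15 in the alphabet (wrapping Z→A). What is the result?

y(24): 24+15=39≡13 → n
m(12): 12+15=27≡1 → b
v(21): 21+15=36≡10 → k
v(21): 21+15=36≡10 → k
l(11): 11+15=26≡0 → a
w(22): 22+15=37≡11 → l
y(24): 24+15=39≡13 → n
x(23): 23+15=38≡12 → m
d(3): 3+15=18 → s
q(16): 16+15=31≡5 → f
m(12): 12+15=27≡1 → b
l(11): 11+15=26≡0 → a

nbkkalnmsfba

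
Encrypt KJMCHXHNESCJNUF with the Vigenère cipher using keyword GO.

Repeat the key across the message: GOGOGOGOGOGOGOG
K(10)+G(6): 16 → Q
J(9)+O(14): 23 → X
M(12)+G(6): 18 → S
C(2)+O(14): 16 → Q
H(7)+G(6): 13 → N
X(23)+O(14): 37≡11 → L
H(7)+G(6): 13 → N
N(13)+O(14): 27≡1 → B
E(4)+G(6): 10 → K
S(18)+O(14): 32≡6 → G
C(2)+G(6): 8 → I
J(9)+O(14): 23 → X
N(13)+G(6): 19 → T
U(20)+O(14): 34≡8 → I
F(5)+G(6): 11 → L

QXSQNLNBKGIXTIL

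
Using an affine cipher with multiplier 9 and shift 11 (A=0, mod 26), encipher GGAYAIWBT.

G(6): 9·6+11=65≡13 → N
G(6): 9·6+11=65≡13 → N
A(0): 9·0+11=11 → L
Y(24): 9·24+11=227≡19 → T
A(0): 9·0+11=11 → L
I(8): 9·8+11=83≡5 → F
W(22): 9·22+11=209≡1 → B
B(1): 9·1+11=20 → U
T(19): 9·19+11=182≡0 → A

NNLTLFBUA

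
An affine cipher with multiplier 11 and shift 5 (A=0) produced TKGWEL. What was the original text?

GRTLHK

The inverse of 11 mod 26 is 19, since 11·19=209≡1. Apply D(y)=19·(y−5) mod 26:
T(19): 19·(19−5)=266≡6 → G
K(10): 19·(10−5)=95≡17 → R
G(6): 19·(6−5)=19 → T
W(22): 19·(22−5)=323≡11 → L
E(4): 19·(4−5)=-19≡7 → H
L(11): 19·(11−5)=114≡10 → K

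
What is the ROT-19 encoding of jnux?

j(9): 9+19=28≡2 → c
n(13): 13+19=32≡6 → g
u(20): 20+19=39≡13 → n
x(23): 23+19=42≡16 → q

cgnq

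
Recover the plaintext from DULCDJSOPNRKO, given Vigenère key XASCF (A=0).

GUTAYMSWNIUKW

Repeat the key across the ciphertext: XASCFXASCFXAS
D(3)−X(23): -20≡6 → G
U(20)−A(0): 20 → U
L(11)−S(18): -7≡19 → T
C(2)−C(2): 0 → A
D(3)−F(5): -2≡24 → Y
J(9)−X(23): -14≡12 → M
S(18)−A(0): 18 → S
O(14)−S(18): -4≡22 → W
P(15)−C(2): 13 → N
N(13)−F(5): 8 → I
R(17)−X(23): -6≡20 → U
K(10)−A(0): 10 → K
O(14)−S(18): -4≡22 → W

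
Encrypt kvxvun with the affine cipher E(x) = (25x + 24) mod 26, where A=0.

k(10): 25·10+24=274≡14 → o
v(21): 25·21+24=549≡3 → d
x(23): 25·23+24=599≡1 → b
v(21): 25·21+24=549≡3 → d
u(20): 25·20+24=524≡4 → e
n(13): 25·13+24=349≡11 → l

odbdel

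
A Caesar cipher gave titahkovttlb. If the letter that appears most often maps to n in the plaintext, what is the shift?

The most frequent ciphertext letter is t (appears 4 times).
t is position 19; n is position 13.
Shift = 6.

6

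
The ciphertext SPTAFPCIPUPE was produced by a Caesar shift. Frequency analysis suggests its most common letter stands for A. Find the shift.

The most frequent ciphertext letter is P (appears 4 times).
P is position 15; A is position 0.
Shift = 15.

15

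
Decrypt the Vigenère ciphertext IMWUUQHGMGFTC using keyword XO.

LYZGXCKSPSIFF

Repeat the key across the ciphertext: XOXOXOXOXOXOX
I(8)−X(23): -15≡11 → L
M(12)−O(14): -2≡24 → Y
W(22)−X(23): -1≡25 → Z
U(20)−O(14): 6 → G
U(20)−X(23): -3≡23 → X
Q(16)−O(14): 2 → C
H(7)−X(23): -16≡10 → K
G(6)−O(14): -8≡18 → S
M(12)−X(23): -11≡15 → P
G(6)−O(14): -8≡18 → S
F(5)−X(23): -18≡8 → I
T(19)−O(14): 5 → F
C(2)−X(23): -21≡5 → F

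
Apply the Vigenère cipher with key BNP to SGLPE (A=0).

Repeat the key across the message: BNPBN
S(18)+B(1): 19 → T
G(6)+N(13): 19 → T
L(11)+P(15): 26≡0 → A
P(15)+B(1): 16 → Q
E(4)+N(13): 17 → R

TTAQR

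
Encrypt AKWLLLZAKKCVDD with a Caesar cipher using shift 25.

A(0): 0+25=25 → Z
K(10): 10+25=35≡9 → J
W(22): 22+25=47≡21 → V
L(11): 11+25=36≡10 → K
L(11): 11+25=36≡10 → K
L(11): 11+25=36≡10 → K
Z(25): 25+25=50≡24 → Y
A(0): 0+25=25 → Z
K(10): 10+25=35≡9 → J
K(10): 10+25=35≡9 → J
C(2): 2+25=27≡1 → B
V(21): 21+25=46≡20 → U
D(3): 3+25=28≡2 → C
D(3): 3+25=28≡2 → C

ZJVKKKYZJJBUCC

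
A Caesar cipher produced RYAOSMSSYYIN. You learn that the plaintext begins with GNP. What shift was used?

From the crib: R(17)−G(6)=11, so the shift is 11.

11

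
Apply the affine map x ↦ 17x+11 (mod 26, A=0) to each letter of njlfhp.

n(13): 17·13+11=232≡24 → y
j(9): 17·9+11=164≡8 → i
l(11): 17·11+11=198≡16 → q
f(5): 17·5+11=96≡18 → s
h(7): 17·7+11=130≡0 → a
p(15): 17·15+11=266≡6 → g

yiqsag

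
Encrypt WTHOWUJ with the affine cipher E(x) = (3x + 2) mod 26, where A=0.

W(22): 3·22+2=68≡16 → Q
T(19): 3·19+2=59≡7 → H
H(7): 3·7+2=23 → X
O(14): 3·14+2=44≡18 → S
W(22): 3·22+2=68≡16 → Q
U(20): 3·20+2=62≡10 → K
J(9): 3·9+2=29≡3 → D

QHXSQKD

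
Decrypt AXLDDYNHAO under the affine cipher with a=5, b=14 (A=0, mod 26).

SHPDDCFJSA

The inverse of 5 mod 26 is 21, since 5·21=105≡1. Apply D(y)=21·(y−14) mod 26:
A(0): 21·(0−14)=-294≡18 → S
X(23): 21·(23−14)=189≡7 → H
L(11): 21·(11−14)=-63≡15 → P
D(3): 21·(3−14)=-231≡3 → D
D(3): 21·(3−14)=-231≡3 → D
Y(24): 21·(24−14)=210≡2 → C
N(13): 21·(13−14)=-21≡5 → F
H(7): 21·(7−14)=-147≡9 → J
A(0): 21·(0−14)=-294≡18 → S
O(14): 21·(14−14)=0 → A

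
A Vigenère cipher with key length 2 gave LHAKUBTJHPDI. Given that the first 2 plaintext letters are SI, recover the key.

Subtract each crib letter from the matching ciphertext letter (mod 26):
L(11)−S(18)=-7≡19 → T
H(7)−I(8)=-1≡25 → Z

TZ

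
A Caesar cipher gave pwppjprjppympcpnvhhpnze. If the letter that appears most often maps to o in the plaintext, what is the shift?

1

The most frequent ciphertext letter is p (appears 9 times).
p is position 15; o is position 14.
Shift = 1.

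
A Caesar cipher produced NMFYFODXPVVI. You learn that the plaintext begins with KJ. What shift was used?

From the crib: N(13)−K(10)=3, so the shift is 3.

3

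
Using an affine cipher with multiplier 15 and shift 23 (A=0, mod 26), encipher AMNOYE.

XVKZTF

A(0): 15·0+23=23 → X
M(12): 15·12+23=203≡21 → V
N(13): 15·13+23=218≡10 → K
O(14): 15·14+23=233≡25 → Z
Y(24): 15·24+23=383≡19 → T
E(4): 15·4+23=83≡5 → F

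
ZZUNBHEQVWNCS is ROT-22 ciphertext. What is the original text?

DDYRFLIUZARGW

Z(25): 25−22=3 → D
Z(25): 25−22=3 → D
U(20): 20−22=-2≡24 → Y
N(13): 13−22=-9≡17 → R
B(1): 1−22=-21≡5 → F
H(7): 7−22=-15≡11 → L
E(4): 4−22=-18≡8 → I
Q(16): 16−22=-6≡20 → U
V(21): 21−22=-1≡25 → Z
W(22): 22−22=0 → A
N(13): 13−22=-9≡17 → R
C(2): 2−22=-20≡6 → G
S(18): 18−22=-4≡22 → W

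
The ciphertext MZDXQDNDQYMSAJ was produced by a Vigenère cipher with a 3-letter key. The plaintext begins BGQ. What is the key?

Subtract each crib letter from the matching ciphertext letter (mod 26):
M(12)−B(1)=11 → L
Z(25)−G(6)=19 → T
D(3)−Q(16)=-13≡13 → N

LTN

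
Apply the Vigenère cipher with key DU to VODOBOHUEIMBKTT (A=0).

YIGIEIKOHCPVNNW

Repeat the key across the message: DUDUDUDUDUDUDUD
V(21)+D(3): 24 → Y
O(14)+U(20): 34≡8 → I
D(3)+D(3): 6 → G
O(14)+U(20): 34≡8 → I
B(1)+D(3): 4 → E
O(14)+U(20): 34≡8 → I
H(7)+D(3): 10 → K
U(20)+U(20): 40≡14 → O
E(4)+D(3): 7 → H
I(8)+U(20): 28≡2 → C
M(12)+D(3): 15 → P
B(1)+U(20): 21 → V
K(10)+D(3): 13 → N
T(19)+U(20): 39≡13 → N
T(19)+D(3): 22 → W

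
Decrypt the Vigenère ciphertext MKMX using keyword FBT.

Repeat the key across the ciphertext: FBTF
M(12)−F(5): 7 → H
K(10)−B(1): 9 → J
M(12)−T(19): -7≡19 → T
X(23)−F(5): 18 → S

HJTS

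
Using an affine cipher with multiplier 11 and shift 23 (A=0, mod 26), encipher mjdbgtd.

m(12): 11·12+23=155≡25 → z
j(9): 11·9+23=122≡18 → s
d(3): 11·3+23=56≡4 → e
b(1): 11·1+23=34≡8 → i
g(6): 11·6+23=89≡11 → l
t(19): 11·19+23=232≡24 → y
d(3): 11·3+23=56≡4 → e

zseilye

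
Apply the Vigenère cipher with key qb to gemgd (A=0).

Repeat the key across the message: qbqbq
g(6)+q(16): 22 → w
e(4)+b(1): 5 → f
m(12)+q(16): 28≡2 → c
g(6)+b(1): 7 → h
d(3)+q(16): 19 → t

wfcht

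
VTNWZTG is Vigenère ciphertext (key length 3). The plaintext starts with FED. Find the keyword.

Subtract each crib letter from the matching ciphertext letter (mod 26):
V(21)−F(5)=16 → Q
T(19)−E(4)=15 → P
N(13)−D(3)=10 → K

QPK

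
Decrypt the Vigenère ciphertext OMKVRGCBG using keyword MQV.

CWPJBLQLL

Repeat the key across the ciphertext: MQVMQVMQV
O(14)−M(12): 2 → C
M(12)−Q(16): -4≡22 → W
K(10)−V(21): -11≡15 → P
V(21)−M(12): 9 → J
R(17)−Q(16): 1 → B
G(6)−V(21): -15≡11 → L
C(2)−M(12): -10≡16 → Q
B(1)−Q(16): -15≡11 → L
G(6)−V(21): -15≡11 → L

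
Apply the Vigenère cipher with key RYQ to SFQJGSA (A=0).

Repeat the key across the message: RYQRYQR
S(18)+R(17): 35≡9 → J
F(5)+Y(24): 29≡3 → D
Q(16)+Q(16): 32≡6 → G
J(9)+R(17): 26≡0 → A
G(6)+Y(24): 30≡4 → E
S(18)+Q(16): 34≡8 → I
A(0)+R(17): 17 → R

JDGAEIR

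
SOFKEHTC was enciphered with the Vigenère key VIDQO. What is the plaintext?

XGCUQMLZ

Repeat the key across the ciphertext: VIDQOVID
S(18)−V(21): -3≡23 → X
O(14)−I(8): 6 → G
F(5)−D(3): 2 → C
K(10)−Q(16): -6≡20 → U
E(4)−O(14): -10≡16 → Q
H(7)−V(21): -14≡12 → M
T(19)−I(8): 11 → L
C(2)−D(3): -1≡25 → Z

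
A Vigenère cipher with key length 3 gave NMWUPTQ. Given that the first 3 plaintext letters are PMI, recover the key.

YAO

Subtract each crib letter from the matching ciphertext letter (mod 26):
N(13)−P(15)=-2≡24 → Y
M(12)−M(12)=0 → A
W(22)−I(8)=14 → O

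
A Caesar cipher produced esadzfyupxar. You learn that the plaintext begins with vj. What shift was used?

9

From the crib: e(4)−v(21)=-17≡9, so the shift is 9.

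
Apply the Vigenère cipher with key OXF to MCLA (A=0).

AZQO

Repeat the key across the message: OXFO
M(12)+O(14): 26≡0 → A
C(2)+X(23): 25 → Z
L(11)+F(5): 16 → Q
A(0)+O(14): 14 → O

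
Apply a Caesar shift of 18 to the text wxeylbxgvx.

w(22): 22+18=40≡14 → o
x(23): 23+18=41≡15 → p
e(4): 4+18=22 → w
y(24): 24+18=42≡16 → q
l(11): 11+18=29≡3 → d
b(1): 1+18=19 → t
x(23): 23+18=41≡15 → p
g(6): 6+18=24 → y
v(21): 21+18=39≡13 → n
x(23): 23+18=41≡15 → p

opwqdtpynp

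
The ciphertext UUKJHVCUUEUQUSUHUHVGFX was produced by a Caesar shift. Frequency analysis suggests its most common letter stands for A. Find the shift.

The most frequent ciphertext letter is U (appears 8 times).
U is position 20; A is position 0.
Shift = 20.

20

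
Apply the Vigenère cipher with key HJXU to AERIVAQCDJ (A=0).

HNOCCJNWKS

Repeat the key across the message: HJXUHJXUHJ
A(0)+H(7): 7 → H
E(4)+J(9): 13 → N
R(17)+X(23): 40≡14 → O
I(8)+U(20): 28≡2 → C
V(21)+H(7): 28≡2 → C
A(0)+J(9): 9 → J
Q(16)+X(23): 39≡13 → N
C(2)+U(20): 22 → W
D(3)+H(7): 10 → K
J(9)+J(9): 18 → S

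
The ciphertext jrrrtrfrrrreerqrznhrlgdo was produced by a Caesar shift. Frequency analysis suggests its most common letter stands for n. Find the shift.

4

The most frequent ciphertext letter is r (appears 11 times).
r is position 17; n is position 13.
Shift = 4.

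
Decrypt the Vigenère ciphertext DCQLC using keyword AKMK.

DSEBC

Repeat the key across the ciphertext: AKMKA
D(3)−A(0): 3 → D
C(2)−K(10): -8≡18 → S
Q(16)−M(12): 4 → E
L(11)−K(10): 1 → B
C(2)−A(0): 2 → C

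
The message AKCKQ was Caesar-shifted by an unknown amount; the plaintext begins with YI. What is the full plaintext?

YIAIO

From the crib: A(0)−Y(24)=-24≡2, so the shift is 2.
Subtract 2 from each ciphertext letter:
A(0): 0−2=-2≡24 → Y
K(10): 10−2=8 → I
C(2): 2−2=0 → A
K(10): 10−2=8 → I
Q(16): 16−2=14 → O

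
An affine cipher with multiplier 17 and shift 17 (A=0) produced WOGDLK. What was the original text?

LJHQSV

The inverse of 17 mod 26 is 23, since 17·23=391≡1. Apply D(y)=23·(y−17) mod 26:
W(22): 23·(22−17)=115≡11 → L
O(14): 23·(14−17)=-69≡9 → J
G(6): 23·(6−17)=-253≡7 → H
D(3): 23·(3−17)=-322≡16 → Q
L(11): 23·(11−17)=-138≡18 → S
K(10): 23·(10−17)=-161≡21 → V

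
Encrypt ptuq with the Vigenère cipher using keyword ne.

Repeat the key across the message: nene
p(15)+n(13): 28≡2 → c
t(19)+e(4): 23 → x
u(20)+n(13): 33≡7 → h
q(16)+e(4): 20 → u

cxhu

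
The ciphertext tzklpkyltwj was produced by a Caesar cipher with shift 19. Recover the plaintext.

t(19): 19−19=0 → a
z(25): 25−19=6 → g
k(10): 10−19=-9≡17 → r
l(11): 11−19=-8≡18 → s
p(15): 15−19=-4≡22 → w
k(10): 10−19=-9≡17 → r
y(24): 24−19=5 → f
l(11): 11−19=-8≡18 → s
t(19): 19−19=0 → a
w(22): 22−19=3 → d
j(9): 9−19=-10≡16 → q

agrswrfsadq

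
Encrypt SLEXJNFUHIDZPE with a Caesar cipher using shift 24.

QJCVHLDSFGBXNC

S(18): 18+24=42≡16 → Q
L(11): 11+24=35≡9 → J
E(4): 4+24=28≡2 → C
X(23): 23+24=47≡21 → V
J(9): 9+24=33≡7 → H
N(13): 13+24=37≡11 → L
F(5): 5+24=29≡3 → D
U(20): 20+24=44≡18 → S
H(7): 7+24=31≡5 → F
I(8): 8+24=32≡6 → G
D(3): 3+24=27≡1 → B
Z(25): 25+24=49≡23 → X
P(15): 15+24=39≡13 → N
E(4): 4+24=28≡2 → C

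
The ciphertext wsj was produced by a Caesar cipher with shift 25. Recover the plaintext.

w(22): 22−25=-3≡23 → x
s(18): 18−25=-7≡19 → t
j(9): 9−25=-16≡10 → k

xtk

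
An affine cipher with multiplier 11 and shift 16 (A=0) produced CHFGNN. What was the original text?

The inverse of 11 mod 26 is 19, since 11·19=209≡1. Apply D(y)=19·(y−16) mod 26:
C(2): 19·(2−16)=-266≡20 → U
H(7): 19·(7−16)=-171≡11 → L
F(5): 19·(5−16)=-209≡25 → Z
G(6): 19·(6−16)=-190≡18 → S
N(13): 19·(13−16)=-57≡21 → V
N(13): 19·(13−16)=-57≡21 → V

ULZSVV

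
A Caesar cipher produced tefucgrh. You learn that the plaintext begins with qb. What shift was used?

From the crib: t(19)−q(16)=3, so the shift is 3.

3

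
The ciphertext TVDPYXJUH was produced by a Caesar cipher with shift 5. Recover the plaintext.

OQYKTSEPC

T(19): 19−5=14 → O
V(21): 21−5=16 → Q
D(3): 3−5=-2≡24 → Y
P(15): 15−5=10 → K
Y(24): 24−5=19 → T
X(23): 23−5=18 → S
J(9): 9−5=4 → E
U(20): 20−5=15 → P
H(7): 7−5=2 → C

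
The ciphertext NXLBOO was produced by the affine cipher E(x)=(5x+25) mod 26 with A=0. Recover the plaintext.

The inverse of 5 mod 26 is 21, since 5·21=105≡1. Apply D(y)=21·(y−25) mod 26:
N(13): 21·(13−25)=-252≡8 → I
X(23): 21·(23−25)=-42≡10 → K
L(11): 21·(11−25)=-294≡18 → S
B(1): 21·(1−25)=-504≡16 → Q
O(14): 21·(14−25)=-231≡3 → D
O(14): 21·(14−25)=-231≡3 → D

IKSQDD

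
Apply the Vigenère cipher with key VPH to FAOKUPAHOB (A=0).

Repeat the key across the message: VPHVPHVPHV
F(5)+V(21): 26≡0 → A
A(0)+P(15): 15 → P
O(14)+H(7): 21 → V
K(10)+V(21): 31≡5 → F
U(20)+P(15): 35≡9 → J
P(15)+H(7): 22 → W
A(0)+V(21): 21 → V
H(7)+P(15): 22 → W
O(14)+H(7): 21 → V
B(1)+V(21): 22 → W

APVFJWVWVW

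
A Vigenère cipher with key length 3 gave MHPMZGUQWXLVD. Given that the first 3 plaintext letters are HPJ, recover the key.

Subtract each crib letter from the matching ciphertext letter (mod 26):
M(12)−H(7)=5 → F
H(7)−P(15)=-8≡18 → S
P(15)−J(9)=6 → G

FSG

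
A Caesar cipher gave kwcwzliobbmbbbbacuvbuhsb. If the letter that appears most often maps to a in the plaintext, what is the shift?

1

The most frequent ciphertext letter is b (appears 8 times).
b is position 1; a is position 0.
Shift = 1.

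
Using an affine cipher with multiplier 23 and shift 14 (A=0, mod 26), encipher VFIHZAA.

V(21): 23·21+14=497≡3 → D
F(5): 23·5+14=129≡25 → Z
I(8): 23·8+14=198≡16 → Q
H(7): 23·7+14=175≡19 → T
Z(25): 23·25+14=589≡17 → R
A(0): 23·0+14=14 → O
A(0): 23·0+14=14 → O

DZQTROO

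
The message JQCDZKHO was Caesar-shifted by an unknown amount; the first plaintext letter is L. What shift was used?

24

From the crib: J(9)−L(11)=-2≡24, so the shift is 24.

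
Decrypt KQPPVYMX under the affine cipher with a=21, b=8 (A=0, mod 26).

The inverse of 21 mod 26 is 5, since 21·5=105≡1. Apply D(y)=5·(y−8) mod 26:
K(10): 5·(10−8)=10 → K
Q(16): 5·(16−8)=40≡14 → O
P(15): 5·(15−8)=35≡9 → J
P(15): 5·(15−8)=35≡9 → J
V(21): 5·(21−8)=65≡13 → N
Y(24): 5·(24−8)=80≡2 → C
M(12): 5·(12−8)=20 → U
X(23): 5·(23−8)=75≡23 → X

KOJJNCUX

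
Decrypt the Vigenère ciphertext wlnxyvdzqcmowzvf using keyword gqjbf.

Repeat the key across the ciphertext: gqjbfgqjbfgqjbfg
w(22)−g(6): 16 → q
l(11)−q(16): -5≡21 → v
n(13)−j(9): 4 → e
x(23)−b(1): 22 → w
y(24)−f(5): 19 → t
v(21)−g(6): 15 → p
d(3)−q(16): -13≡13 → n
z(25)−j(9): 16 → q
q(16)−b(1): 15 → p
c(2)−f(5): -3≡23 → x
m(12)−g(6): 6 → g
o(14)−q(16): -2≡24 → y
w(22)−j(9): 13 → n
z(25)−b(1): 24 → y
v(21)−f(5): 16 → q
f(5)−g(6): -1≡25 → z

qvewtpnqpxgynyqz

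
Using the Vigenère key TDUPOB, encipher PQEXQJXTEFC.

Repeat the key across the message: TDUPOBTDUPO
P(15)+T(19): 34≡8 → I
Q(16)+D(3): 19 → T
E(4)+U(20): 24 → Y
X(23)+P(15): 38≡12 → M
Q(16)+O(14): 30≡4 → E
J(9)+B(1): 10 → K
X(23)+T(19): 42≡16 → Q
T(19)+D(3): 22 → W
E(4)+U(20): 24 → Y
F(5)+P(15): 20 → U
C(2)+O(14): 16 → Q

ITYMEKQWYUQ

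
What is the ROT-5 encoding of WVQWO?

BAVBT

W(22): 22+5=27≡1 → B
V(21): 21+5=26≡0 → A
Q(16): 16+5=21 → V
W(22): 22+5=27≡1 → B
O(14): 14+5=19 → T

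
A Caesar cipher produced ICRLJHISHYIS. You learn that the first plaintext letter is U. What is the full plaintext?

UODXVTUETKUE

From the crib: I(8)−U(20)=-12≡14, so the shift is 14.
Subtract 14 from each ciphertext letter:
I(8): 8−14=-6≡20 → U
C(2): 2−14=-12≡14 → O
R(17): 17−14=3 → D
L(11): 11−14=-3≡23 → X
J(9): 9−14=-5≡21 → V
H(7): 7−14=-7≡19 → T
I(8): 8−14=-6≡20 → U
S(18): 18−14=4 → E
H(7): 7−14=-7≡19 → T
Y(24): 24−14=10 → K
I(8): 8−14=-6≡20 → U
S(18): 18−14=4 → E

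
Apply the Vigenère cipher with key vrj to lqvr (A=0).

ghem

Repeat the key across the message: vrjv
l(11)+v(21): 32≡6 → g
q(16)+r(17): 33≡7 → h
v(21)+j(9): 30≡4 → e
r(17)+v(21): 38≡12 → m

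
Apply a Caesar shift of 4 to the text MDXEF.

QHBIJ

M(12): 12+4=16 → Q
D(3): 3+4=7 → H
X(23): 23+4=27≡1 → B
E(4): 4+4=8 → I
F(5): 5+4=9 → J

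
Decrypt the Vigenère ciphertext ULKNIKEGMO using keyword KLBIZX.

Repeat the key across the ciphertext: KLBIZXKLBI
U(20)−K(10): 10 → K
L(11)−L(11): 0 → A
K(10)−B(1): 9 → J
N(13)−I(8): 5 → F
I(8)−Z(25): -17≡9 → J
K(10)−X(23): -13≡13 → N
E(4)−K(10): -6≡20 → U
G(6)−L(11): -5≡21 → V
M(12)−B(1): 11 → L
O(14)−I(8): 6 → G

KAJFJNUVLG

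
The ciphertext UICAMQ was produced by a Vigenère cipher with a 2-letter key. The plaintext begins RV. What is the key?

DN

Subtract each crib letter from the matching ciphertext letter (mod 26):
U(20)−R(17)=3 → D
I(8)−V(21)=-13≡13 → N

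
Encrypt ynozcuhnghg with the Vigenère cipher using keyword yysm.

wlglaszzefy

Repeat the key across the message: yysmyysmyys
y(24)+y(24): 48≡22 → w
n(13)+y(24): 37≡11 → l
o(14)+s(18): 32≡6 → g
z(25)+m(12): 37≡11 → l
c(2)+y(24): 26≡0 → a
u(20)+y(24): 44≡18 → s
h(7)+s(18): 25 → z
n(13)+m(12): 25 → z
g(6)+y(24): 30≡4 → e
h(7)+y(24): 31≡5 → f
g(6)+s(18): 24 → y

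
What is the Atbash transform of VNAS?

V(21) → E(4)
N(13) → M(12)
A(0) → Z(25)
S(18) → H(7)

EMZH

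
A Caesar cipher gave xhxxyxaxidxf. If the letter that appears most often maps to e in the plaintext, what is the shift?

19

The most frequent ciphertext letter is x (appears 6 times).
x is position 23; e is position 4.
Shift = 19.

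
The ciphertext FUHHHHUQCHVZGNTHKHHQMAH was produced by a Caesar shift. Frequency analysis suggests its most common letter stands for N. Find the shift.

The most frequent ciphertext letter is H (appears 9 times).
H is position 7; N is position 13.
Shift = -6≡20.

20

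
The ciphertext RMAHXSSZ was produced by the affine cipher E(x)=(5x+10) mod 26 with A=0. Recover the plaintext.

RQYPNMMD

The inverse of 5 mod 26 is 21, since 5·21=105≡1. Apply D(y)=21·(y−10) mod 26:
R(17): 21·(17−10)=147≡17 → R
M(12): 21·(12−10)=42≡16 → Q
A(0): 21·(0−10)=-210≡24 → Y
H(7): 21·(7−10)=-63≡15 → P
X(23): 21·(23−10)=273≡13 → N
S(18): 21·(18−10)=168≡12 → M
S(18): 21·(18−10)=168≡12 → M
Z(25): 21·(25−10)=315≡3 → D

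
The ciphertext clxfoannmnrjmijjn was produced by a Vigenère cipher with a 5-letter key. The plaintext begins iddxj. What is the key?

uiuif

Subtract each crib letter from the matching ciphertext letter (mod 26):
c(2)−i(8)=-6≡20 → u
l(11)−d(3)=8 → i
x(23)−d(3)=20 → u
f(5)−x(23)=-18≡8 → i
o(14)−j(9)=5 → f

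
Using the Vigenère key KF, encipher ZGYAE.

JLIFO

Repeat the key across the message: KFKFK
Z(25)+K(10): 35≡9 → J
G(6)+F(5): 11 → L
Y(24)+K(10): 34≡8 → I
A(0)+F(5): 5 → F
E(4)+K(10): 14 → O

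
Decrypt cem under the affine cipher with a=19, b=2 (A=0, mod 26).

The inverse of 19 mod 26 is 11, since 19·11=209≡1. Apply D(y)=11·(y−2) mod 26:
c(2): 11·(2−2)=0 → a
e(4): 11·(4−2)=22 → w
m(12): 11·(12−2)=110≡6 → g

awg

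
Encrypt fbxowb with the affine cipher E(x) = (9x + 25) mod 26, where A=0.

siyvpi

f(5): 9·5+25=70≡18 → s
b(1): 9·1+25=34≡8 → i
x(23): 9·23+25=232≡24 → y
o(14): 9·14+25=151≡21 → v
w(22): 9·22+25=223≡15 → p
b(1): 9·1+25=34≡8 → i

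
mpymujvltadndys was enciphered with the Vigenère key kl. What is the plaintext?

ceobkylajptctni

Repeat the key across the ciphertext: klklklklklklklk
m(12)−k(10): 2 → c
p(15)−l(11): 4 → e
y(24)−k(10): 14 → o
m(12)−l(11): 1 → b
u(20)−k(10): 10 → k
j(9)−l(11): -2≡24 → y
v(21)−k(10): 11 → l
l(11)−l(11): 0 → a
t(19)−k(10): 9 → j
a(0)−l(11): -11≡15 → p
d(3)−k(10): -7≡19 → t
n(13)−l(11): 2 → c
d(3)−k(10): -7≡19 → t
y(24)−l(11): 13 → n
s(18)−k(10): 8 → i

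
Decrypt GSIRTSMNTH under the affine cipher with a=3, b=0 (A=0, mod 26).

CGUXPGENPL

The inverse of 3 mod 26 is 9, since 3·9=27≡1. Apply D(y)=9·(y−0) mod 26:
G(6): 9·(6−0)=54≡2 → C
S(18): 9·(18−0)=162≡6 → G
I(8): 9·(8−0)=72≡20 → U
R(17): 9·(17−0)=153≡23 → X
T(19): 9·(19−0)=171≡15 → P
S(18): 9·(18−0)=162≡6 → G
M(12): 9·(12−0)=108≡4 → E
N(13): 9·(13−0)=117≡13 → N
T(19): 9·(19−0)=171≡15 → P
H(7): 9·(7−0)=63≡11 → L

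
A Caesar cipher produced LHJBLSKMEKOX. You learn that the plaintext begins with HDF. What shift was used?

4

From the crib: L(11)−H(7)=4, so the shift is 4.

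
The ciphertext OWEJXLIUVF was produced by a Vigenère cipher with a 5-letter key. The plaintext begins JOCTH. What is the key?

Subtract each crib letter from the matching ciphertext letter (mod 26):
O(14)−J(9)=5 → F
W(22)−O(14)=8 → I
E(4)−C(2)=2 → C
J(9)−T(19)=-10≡16 → Q
X(23)−H(7)=16 → Q

FICQQ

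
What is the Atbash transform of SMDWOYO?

HNWDLBL

S(18) → H(7)
M(12) → N(13)
D(3) → W(22)
W(22) → D(3)
O(14) → L(11)
Y(24) → B(1)
O(14) → L(11)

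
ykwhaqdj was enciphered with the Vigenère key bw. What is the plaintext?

xovlzucn

Repeat the key across the ciphertext: bwbwbwbw
y(24)−b(1): 23 → x
k(10)−w(22): -12≡14 → o
w(22)−b(1): 21 → v
h(7)−w(22): -15≡11 → l
a(0)−b(1): -1≡25 → z
q(16)−w(22): -6≡20 → u
d(3)−b(1): 2 → c
j(9)−w(22): -13≡13 → n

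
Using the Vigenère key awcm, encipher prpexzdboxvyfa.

Repeat the key across the message: awcmawcmawcmaw
p(15)+a(0): 15 → p
r(17)+w(22): 39≡13 → n
p(15)+c(2): 17 → r
e(4)+m(12): 16 → q
x(23)+a(0): 23 → x
z(25)+w(22): 47≡21 → v
d(3)+c(2): 5 → f
b(1)+m(12): 13 → n
o(14)+a(0): 14 → o
x(23)+w(22): 45≡19 → t
v(21)+c(2): 23 → x
y(24)+m(12): 36≡10 → k
f(5)+a(0): 5 → f
a(0)+w(22): 22 → w

pnrqxvfnotxkfw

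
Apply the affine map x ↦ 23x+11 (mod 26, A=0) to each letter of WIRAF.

XNMLW

W(22): 23·22+11=517≡23 → X
I(8): 23·8+11=195≡13 → N
R(17): 23·17+11=402≡12 → M
A(0): 23·0+11=11 → L
F(5): 23·5+11=126≡22 → W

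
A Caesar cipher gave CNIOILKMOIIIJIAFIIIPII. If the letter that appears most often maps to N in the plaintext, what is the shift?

21

The most frequent ciphertext letter is I (appears 11 times).
I is position 8; N is position 13.
Shift = -5≡21.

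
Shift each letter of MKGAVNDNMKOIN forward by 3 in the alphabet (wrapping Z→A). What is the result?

M(12): 12+3=15 → P
K(10): 10+3=13 → N
G(6): 6+3=9 → J
A(0): 0+3=3 → D
V(21): 21+3=24 → Y
N(13): 13+3=16 → Q
D(3): 3+3=6 → G
N(13): 13+3=16 → Q
M(12): 12+3=15 → P
K(10): 10+3=13 → N
O(14): 14+3=17 → R
I(8): 8+3=11 → L
N(13): 13+3=16 → Q

PNJDYQGQPNRLQ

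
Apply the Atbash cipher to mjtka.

nqgpz

m(12) → n(13)
j(9) → q(16)
t(19) → g(6)
k(10) → p(15)
a(0) → z(25)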